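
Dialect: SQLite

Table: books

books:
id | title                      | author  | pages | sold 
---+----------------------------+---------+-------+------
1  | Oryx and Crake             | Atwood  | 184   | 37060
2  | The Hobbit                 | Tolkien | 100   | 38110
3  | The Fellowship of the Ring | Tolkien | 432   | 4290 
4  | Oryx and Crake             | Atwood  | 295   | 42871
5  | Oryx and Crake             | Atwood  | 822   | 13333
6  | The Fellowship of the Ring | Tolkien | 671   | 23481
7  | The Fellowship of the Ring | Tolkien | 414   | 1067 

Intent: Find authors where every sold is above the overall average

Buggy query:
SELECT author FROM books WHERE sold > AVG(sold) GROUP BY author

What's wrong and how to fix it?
Bug: AVG() is an aggregate; it can't sit directly in WHERE

Fix: Compute the overall average in a scalar subquery and compare each group's MIN against it in HAVING

Corrected query:
SELECT author FROM books GROUP BY author HAVING MIN(sold) > (SELECT AVG(sold) FROM books)

Result:
(no rows)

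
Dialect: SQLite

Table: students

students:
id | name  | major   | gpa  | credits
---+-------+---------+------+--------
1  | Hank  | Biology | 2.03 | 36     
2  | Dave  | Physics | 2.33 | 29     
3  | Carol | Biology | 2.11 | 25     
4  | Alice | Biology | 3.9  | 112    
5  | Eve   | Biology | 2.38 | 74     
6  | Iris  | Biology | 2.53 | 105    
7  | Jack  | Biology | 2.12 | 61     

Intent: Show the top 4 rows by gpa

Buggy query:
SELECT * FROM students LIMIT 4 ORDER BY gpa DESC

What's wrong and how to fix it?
Bug: LIMIT must come after ORDER BY

Fix: Sort with ORDER BY, then apply LIMIT

Corrected query:
SELECT * FROM students ORDER BY gpa DESC LIMIT 4

Result:
id | name  | major   | gpa  | credits
---+-------+---------+------+--------
4  | Alice | Biology | 3.9  | 112    
6  | Iris  | Biology | 2.53 | 105    
5  | Eve   | Biology | 2.38 | 74     
2  | Dave  | Physics | 2.33 | 29     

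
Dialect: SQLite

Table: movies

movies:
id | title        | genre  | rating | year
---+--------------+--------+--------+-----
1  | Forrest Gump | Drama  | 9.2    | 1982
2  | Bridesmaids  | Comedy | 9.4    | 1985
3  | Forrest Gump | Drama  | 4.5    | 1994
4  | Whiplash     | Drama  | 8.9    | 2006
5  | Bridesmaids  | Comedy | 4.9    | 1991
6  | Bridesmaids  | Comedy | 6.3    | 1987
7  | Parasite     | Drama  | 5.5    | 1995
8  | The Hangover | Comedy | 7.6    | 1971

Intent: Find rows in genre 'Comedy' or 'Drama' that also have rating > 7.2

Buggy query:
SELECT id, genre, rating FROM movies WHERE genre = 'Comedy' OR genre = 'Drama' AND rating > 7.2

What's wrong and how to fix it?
Bug: Without parentheses, AND is evaluated before OR, so the rating filter only applies to the 'Drama' branch

Fix: Add parentheses around the OR so the AND applies to both alternatives

Corrected query:
SELECT id, genre, rating FROM movies WHERE (genre = 'Comedy' OR genre = 'Drama') AND rating > 7.2

Result:
id | genre  | rating
---+--------+-------
1  | Drama  | 9.2   
2  | Comedy | 9.4   
4  | Drama  | 8.9   
8  | Comedy | 7.6   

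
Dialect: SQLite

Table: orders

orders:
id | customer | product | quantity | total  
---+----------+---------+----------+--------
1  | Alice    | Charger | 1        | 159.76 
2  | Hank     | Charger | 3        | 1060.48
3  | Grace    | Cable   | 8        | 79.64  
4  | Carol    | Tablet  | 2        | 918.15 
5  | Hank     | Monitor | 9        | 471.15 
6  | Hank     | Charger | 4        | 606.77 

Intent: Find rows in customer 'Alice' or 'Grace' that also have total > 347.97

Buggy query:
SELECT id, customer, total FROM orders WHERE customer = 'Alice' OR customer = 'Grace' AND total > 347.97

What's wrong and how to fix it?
Bug: Without parentheses, AND is evaluated before OR, so the total filter only applies to the 'Grace' branch

Fix: Add parentheses around the OR so the AND applies to both alternatives

Corrected query:
SELECT id, customer, total FROM orders WHERE (customer = 'Alice' OR customer = 'Grace') AND total > 347.97

Result:
(no rows)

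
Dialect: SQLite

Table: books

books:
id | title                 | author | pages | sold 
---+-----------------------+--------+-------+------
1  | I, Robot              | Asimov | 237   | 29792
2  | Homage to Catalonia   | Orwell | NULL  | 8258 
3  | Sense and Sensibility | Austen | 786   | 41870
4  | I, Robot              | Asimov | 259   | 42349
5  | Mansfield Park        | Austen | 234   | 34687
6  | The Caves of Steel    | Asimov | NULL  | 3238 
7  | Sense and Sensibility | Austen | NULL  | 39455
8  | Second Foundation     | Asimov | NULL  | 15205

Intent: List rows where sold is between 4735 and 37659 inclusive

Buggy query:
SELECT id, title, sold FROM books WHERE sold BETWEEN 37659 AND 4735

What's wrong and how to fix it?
Bug: The bounds are reversed; BETWEEN a AND b requires a <= b to match anything

Fix: Swap the bounds so the smaller value comes first

Corrected query:
SELECT id, title, sold FROM books WHERE sold BETWEEN 4735 AND 37659

Result:
id | title               | sold 
---+---------------------+------
1  | I, Robot            | 29792
2  | Homage to Catalonia | 8258 
5  | Mansfield Park      | 34687
8  | Second Foundation   | 15205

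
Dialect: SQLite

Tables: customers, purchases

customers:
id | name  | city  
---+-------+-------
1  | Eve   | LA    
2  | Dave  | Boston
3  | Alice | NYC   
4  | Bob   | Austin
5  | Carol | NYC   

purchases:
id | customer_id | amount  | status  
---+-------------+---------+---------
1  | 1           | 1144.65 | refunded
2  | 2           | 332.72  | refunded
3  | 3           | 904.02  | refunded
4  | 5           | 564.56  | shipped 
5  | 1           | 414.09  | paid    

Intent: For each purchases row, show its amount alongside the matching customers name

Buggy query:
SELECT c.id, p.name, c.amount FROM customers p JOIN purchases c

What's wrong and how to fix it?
Bug: JOIN with no ON clause produces a cartesian product; every purchases row pairs with every customers row

Fix: Specify the join condition linking the foreign key to the parent id

Corrected query:
SELECT c.id, p.name, c.amount FROM customers p JOIN purchases c ON c.customer_id = p.id

Result:
id | name  | amount 
---+-------+--------
1  | Eve   | 1144.65
2  | Dave  | 332.72 
3  | Alice | 904.02 
4  | Carol | 564.56 
5  | Eve   | 414.09 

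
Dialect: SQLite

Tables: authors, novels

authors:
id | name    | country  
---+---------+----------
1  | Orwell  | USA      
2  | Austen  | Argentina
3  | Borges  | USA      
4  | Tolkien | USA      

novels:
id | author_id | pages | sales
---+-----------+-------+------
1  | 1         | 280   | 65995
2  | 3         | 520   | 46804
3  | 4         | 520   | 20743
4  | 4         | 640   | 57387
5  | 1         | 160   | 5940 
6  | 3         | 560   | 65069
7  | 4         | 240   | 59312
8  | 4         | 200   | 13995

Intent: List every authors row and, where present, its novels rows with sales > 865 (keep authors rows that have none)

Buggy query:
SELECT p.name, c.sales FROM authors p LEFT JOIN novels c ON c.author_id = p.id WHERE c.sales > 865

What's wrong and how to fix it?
Bug: A WHERE condition on the right-hand table after LEFT JOIN drops unmatched parents

Fix: Move the right-table condition into the ON clause so unmatched parents are kept

Corrected query:
SELECT p.name, c.sales FROM authors p LEFT JOIN novels c ON c.author_id = p.id AND c.sales > 865

Result:
name    | sales
--------+------
Orwell  | 5940 
Orwell  | 65995
Austen  | NULL 
Borges  | 46804
Borges  | 65069
Tolkien | 13995
Tolkien | 20743
Tolkien | 57387
Tolkien | 59312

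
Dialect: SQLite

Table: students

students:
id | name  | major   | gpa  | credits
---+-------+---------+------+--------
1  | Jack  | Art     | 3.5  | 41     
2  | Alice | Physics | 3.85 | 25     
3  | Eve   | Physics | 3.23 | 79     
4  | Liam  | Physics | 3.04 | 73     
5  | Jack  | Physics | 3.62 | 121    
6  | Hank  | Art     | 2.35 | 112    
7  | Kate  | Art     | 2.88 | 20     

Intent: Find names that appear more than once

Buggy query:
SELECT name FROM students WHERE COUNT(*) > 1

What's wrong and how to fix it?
Bug: WHERE can't reference COUNT(*); aggregates are computed after WHERE

Fix: GROUP BY name, then filter groups with HAVING COUNT(*) > 1

Corrected query:
SELECT name FROM students GROUP BY name HAVING COUNT(*) > 1

Result:
name
----
Jack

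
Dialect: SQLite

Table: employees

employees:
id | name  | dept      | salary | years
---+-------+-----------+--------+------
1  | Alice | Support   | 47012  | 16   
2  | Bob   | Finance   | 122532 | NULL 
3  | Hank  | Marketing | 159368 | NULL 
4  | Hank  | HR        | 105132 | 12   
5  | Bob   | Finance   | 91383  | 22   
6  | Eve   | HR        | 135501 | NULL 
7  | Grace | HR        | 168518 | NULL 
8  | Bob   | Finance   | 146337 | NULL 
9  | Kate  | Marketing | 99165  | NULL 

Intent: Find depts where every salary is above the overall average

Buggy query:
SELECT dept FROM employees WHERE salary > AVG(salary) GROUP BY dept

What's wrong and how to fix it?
Bug: AVG() is an aggregate; it can't sit directly in WHERE

Fix: Compute the overall average in a scalar subquery and compare each group's MIN against it in HAVING

Corrected query:
SELECT dept FROM employees GROUP BY dept HAVING MIN(salary) > (SELECT AVG(salary) FROM employees)

Result:
(no rows)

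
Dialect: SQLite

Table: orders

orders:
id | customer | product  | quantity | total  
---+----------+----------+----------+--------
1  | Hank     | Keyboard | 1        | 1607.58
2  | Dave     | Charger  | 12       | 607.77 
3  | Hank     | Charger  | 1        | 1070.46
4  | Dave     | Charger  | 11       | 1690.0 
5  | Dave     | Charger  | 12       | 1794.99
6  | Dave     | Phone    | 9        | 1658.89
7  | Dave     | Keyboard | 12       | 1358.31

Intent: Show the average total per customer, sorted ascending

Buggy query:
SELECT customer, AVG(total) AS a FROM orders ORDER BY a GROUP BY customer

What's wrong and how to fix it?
Bug: ORDER BY appears before GROUP BY; SQL clause order requires GROUP BY first

Fix: Move ORDER BY to the end, after GROUP BY

Corrected query:
SELECT customer, AVG(total) AS a FROM orders GROUP BY customer ORDER BY a

Result:
customer | a       
---------+---------
Hank     | 1339.02 
Dave     | 1421.992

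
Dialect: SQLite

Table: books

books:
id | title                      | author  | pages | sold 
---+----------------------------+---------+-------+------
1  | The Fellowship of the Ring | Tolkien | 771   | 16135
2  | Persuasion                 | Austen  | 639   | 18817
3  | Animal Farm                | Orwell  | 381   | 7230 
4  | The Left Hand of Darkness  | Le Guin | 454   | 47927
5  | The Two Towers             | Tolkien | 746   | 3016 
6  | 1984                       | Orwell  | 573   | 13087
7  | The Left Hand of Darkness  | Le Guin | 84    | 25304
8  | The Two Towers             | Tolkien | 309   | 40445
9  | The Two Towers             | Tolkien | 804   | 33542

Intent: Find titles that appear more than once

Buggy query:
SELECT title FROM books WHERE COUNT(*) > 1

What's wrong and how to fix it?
Bug: WHERE can't reference COUNT(*); aggregates are computed after WHERE

Fix: GROUP BY title, then filter groups with HAVING COUNT(*) > 1

Corrected query:
SELECT title FROM books GROUP BY title HAVING COUNT(*) > 1

Result:
title                    
-------------------------
The Left Hand of Darkness
The Two Towers           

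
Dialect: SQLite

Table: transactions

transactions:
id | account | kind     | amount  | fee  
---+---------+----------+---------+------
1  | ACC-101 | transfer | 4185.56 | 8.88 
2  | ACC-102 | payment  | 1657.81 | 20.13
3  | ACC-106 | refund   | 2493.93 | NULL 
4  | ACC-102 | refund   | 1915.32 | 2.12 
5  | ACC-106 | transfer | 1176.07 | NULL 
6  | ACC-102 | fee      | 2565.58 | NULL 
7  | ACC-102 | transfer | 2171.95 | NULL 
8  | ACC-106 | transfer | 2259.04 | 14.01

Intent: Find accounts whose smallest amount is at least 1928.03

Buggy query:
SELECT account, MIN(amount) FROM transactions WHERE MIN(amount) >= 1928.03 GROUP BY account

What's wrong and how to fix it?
Bug: Aggregates like MIN are computed per group after WHERE runs

Fix: Replace WHERE with HAVING after the GROUP BY

Corrected query:
SELECT account, MIN(amount) FROM transactions GROUP BY account HAVING MIN(amount) >= 1928.03

Result:
account | MIN(amount)
--------+------------
ACC-101 | 4185.56    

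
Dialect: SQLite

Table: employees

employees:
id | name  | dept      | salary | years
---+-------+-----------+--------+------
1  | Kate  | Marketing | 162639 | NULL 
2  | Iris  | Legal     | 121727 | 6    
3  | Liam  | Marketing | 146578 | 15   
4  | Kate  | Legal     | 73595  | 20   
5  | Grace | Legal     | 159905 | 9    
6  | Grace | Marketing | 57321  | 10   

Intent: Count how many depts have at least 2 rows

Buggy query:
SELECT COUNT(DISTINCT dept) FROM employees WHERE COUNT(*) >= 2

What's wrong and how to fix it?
Bug: WHERE filters individual rows, not groups, so a group-level COUNT is invalid there

Fix: Use a subquery that GROUPs and filters with HAVING, then count its rows

Corrected query:
SELECT COUNT(*) FROM (SELECT dept FROM employees GROUP BY dept HAVING COUNT(*) >= 2)

Result:
COUNT(*)
--------
2       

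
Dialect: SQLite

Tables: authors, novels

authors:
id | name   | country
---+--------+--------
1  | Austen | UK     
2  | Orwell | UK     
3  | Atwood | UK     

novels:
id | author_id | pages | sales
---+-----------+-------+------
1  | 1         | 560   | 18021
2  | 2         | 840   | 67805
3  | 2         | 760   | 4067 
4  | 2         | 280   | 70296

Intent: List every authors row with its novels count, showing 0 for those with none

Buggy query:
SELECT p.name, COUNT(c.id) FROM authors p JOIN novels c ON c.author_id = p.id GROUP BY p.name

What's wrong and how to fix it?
Bug: INNER JOIN drops authors rows that have no matching novels rows

Fix: Switch to LEFT JOIN to retain unmatched parent rows

Corrected query:
SELECT p.name, COUNT(c.id) FROM authors p LEFT JOIN novels c ON c.author_id = p.id GROUP BY p.name

Result:
name   | COUNT(c.id)
-------+------------
Atwood | 0          
Austen | 1          
Orwell | 3          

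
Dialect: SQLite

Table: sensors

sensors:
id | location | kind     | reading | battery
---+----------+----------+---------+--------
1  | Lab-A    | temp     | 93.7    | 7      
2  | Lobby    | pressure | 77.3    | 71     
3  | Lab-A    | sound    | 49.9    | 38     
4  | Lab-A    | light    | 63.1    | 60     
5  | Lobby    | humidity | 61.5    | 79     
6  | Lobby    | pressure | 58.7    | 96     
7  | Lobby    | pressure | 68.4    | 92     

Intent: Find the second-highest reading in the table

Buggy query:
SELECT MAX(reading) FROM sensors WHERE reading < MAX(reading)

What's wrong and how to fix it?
Bug: MAX(reading) on the right of the comparison is an aggregate-in-WHERE error

Fix: Put the inner MAX in a scalar subquery

Corrected query:
SELECT MAX(reading) FROM sensors WHERE reading < (SELECT MAX(reading) FROM sensors)

Result:
MAX(reading)
------------
77.3        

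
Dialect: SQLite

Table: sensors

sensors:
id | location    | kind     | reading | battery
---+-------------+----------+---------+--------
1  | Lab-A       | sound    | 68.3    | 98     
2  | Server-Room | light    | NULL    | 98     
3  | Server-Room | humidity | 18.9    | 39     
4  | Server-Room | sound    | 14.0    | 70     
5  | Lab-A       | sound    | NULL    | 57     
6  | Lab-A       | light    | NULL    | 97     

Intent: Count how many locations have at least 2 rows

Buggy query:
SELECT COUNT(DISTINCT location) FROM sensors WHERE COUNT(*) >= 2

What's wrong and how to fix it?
Bug: COUNT(*) cannot appear in WHERE; the per-group count doesn't exist yet

Fix: Use a subquery that GROUPs and filters with HAVING, then count its rows

Corrected query:
SELECT COUNT(*) FROM (SELECT location FROM sensors GROUP BY location HAVING COUNT(*) >= 2)

Result:
COUNT(*)
--------
2       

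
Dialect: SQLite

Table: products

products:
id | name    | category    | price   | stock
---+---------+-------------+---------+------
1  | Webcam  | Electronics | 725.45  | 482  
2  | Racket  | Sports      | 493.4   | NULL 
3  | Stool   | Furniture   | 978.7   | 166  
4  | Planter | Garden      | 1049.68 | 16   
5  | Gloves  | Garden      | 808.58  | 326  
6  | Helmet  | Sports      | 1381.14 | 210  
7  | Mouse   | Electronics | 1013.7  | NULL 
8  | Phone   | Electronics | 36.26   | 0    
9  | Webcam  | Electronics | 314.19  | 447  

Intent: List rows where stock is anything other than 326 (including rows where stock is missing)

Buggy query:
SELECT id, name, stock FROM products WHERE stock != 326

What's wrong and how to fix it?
Bug: 'stock != 326' is unknown when stock is NULL, so NULL rows are silently excluded

Fix: Handle NULL separately with IS NULL alongside the inequality

Corrected query:
SELECT id, name, stock FROM products WHERE stock != 326 OR stock IS NULL

Result:
id | name    | stock
---+---------+------
1  | Webcam  | 482  
2  | Racket  | NULL 
3  | Stool   | 166  
4  | Planter | 16   
6  | Helmet  | 210  
7  | Mouse   | NULL 
8  | Phone   | 0    
9  | Webcam  | 447  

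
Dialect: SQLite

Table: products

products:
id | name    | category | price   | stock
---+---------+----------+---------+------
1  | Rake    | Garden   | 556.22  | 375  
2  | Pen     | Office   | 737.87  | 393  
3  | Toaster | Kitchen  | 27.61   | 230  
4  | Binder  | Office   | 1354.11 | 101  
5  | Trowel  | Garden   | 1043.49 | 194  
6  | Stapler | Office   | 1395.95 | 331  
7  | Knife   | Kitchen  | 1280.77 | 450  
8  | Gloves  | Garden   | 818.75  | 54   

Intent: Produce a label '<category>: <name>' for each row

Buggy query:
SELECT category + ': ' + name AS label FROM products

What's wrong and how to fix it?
Bug: SQLite uses || for string concatenation; + coerces text to numbers (yielding 0)

Fix: Use the || operator for string concatenation

Corrected query:
SELECT category || ': ' || name AS label FROM products

Result:
label           
----------------
Garden: Rake    
Office: Pen     
Kitchen: Toaster
Office: Binder  
Garden: Trowel  
Office: Stapler 
Kitchen: Knife  
Garden: Gloves  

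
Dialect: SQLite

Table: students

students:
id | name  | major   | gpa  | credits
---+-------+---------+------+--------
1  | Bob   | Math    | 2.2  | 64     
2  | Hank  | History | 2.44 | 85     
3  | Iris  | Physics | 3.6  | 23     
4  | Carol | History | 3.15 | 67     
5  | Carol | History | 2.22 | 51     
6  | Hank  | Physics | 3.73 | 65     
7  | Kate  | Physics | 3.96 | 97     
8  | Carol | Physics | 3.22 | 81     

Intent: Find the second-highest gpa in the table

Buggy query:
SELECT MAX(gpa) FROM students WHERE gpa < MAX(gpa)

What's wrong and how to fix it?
Bug: The inner MAX is an aggregate inside WHERE, which is not allowed

Fix: Compute the overall MAX in a subquery, then take MAX of rows below it

Corrected query:
SELECT MAX(gpa) FROM students WHERE gpa < (SELECT MAX(gpa) FROM students)

Result:
MAX(gpa)
--------
3.73    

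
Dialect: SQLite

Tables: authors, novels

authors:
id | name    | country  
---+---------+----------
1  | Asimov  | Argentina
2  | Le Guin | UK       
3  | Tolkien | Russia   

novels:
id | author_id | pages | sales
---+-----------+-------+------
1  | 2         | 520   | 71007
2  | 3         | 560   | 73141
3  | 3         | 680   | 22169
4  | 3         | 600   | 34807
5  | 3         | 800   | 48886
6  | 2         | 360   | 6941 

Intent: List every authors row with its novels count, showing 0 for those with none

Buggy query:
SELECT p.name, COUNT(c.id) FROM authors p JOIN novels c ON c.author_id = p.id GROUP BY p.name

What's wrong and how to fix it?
Bug: An inner join excludes parents with zero children

Fix: Use LEFT JOIN so parents without children still appear (COUNT(c.id) gives 0)

Corrected query:
SELECT p.name, COUNT(c.id) FROM authors p LEFT JOIN novels c ON c.author_id = p.id GROUP BY p.name

Result:
name    | COUNT(c.id)
--------+------------
Asimov  | 0          
Le Guin | 2          
Tolkien | 4          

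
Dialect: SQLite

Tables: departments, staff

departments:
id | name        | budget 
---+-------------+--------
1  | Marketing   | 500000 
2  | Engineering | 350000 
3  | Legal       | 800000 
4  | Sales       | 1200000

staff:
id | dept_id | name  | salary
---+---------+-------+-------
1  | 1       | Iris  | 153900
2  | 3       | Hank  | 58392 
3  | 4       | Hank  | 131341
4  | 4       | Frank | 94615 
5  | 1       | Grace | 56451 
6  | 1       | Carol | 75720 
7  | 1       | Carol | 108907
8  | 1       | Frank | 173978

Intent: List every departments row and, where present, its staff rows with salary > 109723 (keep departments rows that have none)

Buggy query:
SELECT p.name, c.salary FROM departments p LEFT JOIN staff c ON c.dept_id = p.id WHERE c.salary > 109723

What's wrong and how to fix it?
Bug: Filtering c.salary in WHERE discards the NULL rows produced by LEFT JOIN, turning it into an inner join

Fix: Put 'c.salary > 109723' in the JOIN's ON clause instead of WHERE

Corrected query:
SELECT p.name, c.salary FROM departments p LEFT JOIN staff c ON c.dept_id = p.id AND c.salary > 109723

Result:
name        | salary
------------+-------
Marketing   | 153900
Marketing   | 173978
Engineering | NULL  
Legal       | NULL  
Sales       | 131341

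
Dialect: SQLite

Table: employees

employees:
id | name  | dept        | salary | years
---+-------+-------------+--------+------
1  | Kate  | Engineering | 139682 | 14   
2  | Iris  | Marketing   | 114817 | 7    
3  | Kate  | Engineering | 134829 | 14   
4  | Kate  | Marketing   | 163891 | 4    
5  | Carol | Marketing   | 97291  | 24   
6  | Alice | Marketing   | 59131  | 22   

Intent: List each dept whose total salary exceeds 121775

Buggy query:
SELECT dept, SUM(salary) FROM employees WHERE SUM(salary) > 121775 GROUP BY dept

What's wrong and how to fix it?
Bug: WHERE runs before GROUP BY, so aggregates aren't available there

Fix: Use HAVING (which filters groups after aggregation) instead of WHERE

Corrected query:
SELECT dept, SUM(salary) FROM employees GROUP BY dept HAVING SUM(salary) > 121775

Result:
dept        | SUM(salary)
------------+------------
Engineering | 274511     
Marketing   | 435130     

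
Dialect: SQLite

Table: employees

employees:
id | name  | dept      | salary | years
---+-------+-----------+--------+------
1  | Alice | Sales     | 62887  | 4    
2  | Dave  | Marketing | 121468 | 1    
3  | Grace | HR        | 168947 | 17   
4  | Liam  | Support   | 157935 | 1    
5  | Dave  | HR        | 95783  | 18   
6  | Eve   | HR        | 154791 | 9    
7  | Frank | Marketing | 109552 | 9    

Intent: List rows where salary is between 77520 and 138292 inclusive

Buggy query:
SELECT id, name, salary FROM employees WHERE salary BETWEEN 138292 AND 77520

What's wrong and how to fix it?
Bug: The bounds are reversed; BETWEEN a AND b requires a <= b to match anything

Fix: Write BETWEEN 77520 AND 138292

Corrected query:
SELECT id, name, salary FROM employees WHERE salary BETWEEN 77520 AND 138292

Result:
id | name  | salary
---+-------+-------
2  | Dave  | 121468
5  | Dave  | 95783 
7  | Frank | 109552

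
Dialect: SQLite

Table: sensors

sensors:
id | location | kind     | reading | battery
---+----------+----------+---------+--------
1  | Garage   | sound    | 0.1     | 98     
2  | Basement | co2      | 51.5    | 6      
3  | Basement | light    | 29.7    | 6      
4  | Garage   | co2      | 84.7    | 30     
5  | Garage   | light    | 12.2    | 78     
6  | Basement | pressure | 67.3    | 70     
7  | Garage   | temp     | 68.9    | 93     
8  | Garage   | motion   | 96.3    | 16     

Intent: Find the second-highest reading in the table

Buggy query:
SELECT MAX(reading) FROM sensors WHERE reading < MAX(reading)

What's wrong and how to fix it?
Bug: MAX(reading) on the right of the comparison is an aggregate-in-WHERE error

Fix: Put the inner MAX in a scalar subquery

Corrected query:
SELECT MAX(reading) FROM sensors WHERE reading < (SELECT MAX(reading) FROM sensors)

Result:
MAX(reading)
------------
84.7        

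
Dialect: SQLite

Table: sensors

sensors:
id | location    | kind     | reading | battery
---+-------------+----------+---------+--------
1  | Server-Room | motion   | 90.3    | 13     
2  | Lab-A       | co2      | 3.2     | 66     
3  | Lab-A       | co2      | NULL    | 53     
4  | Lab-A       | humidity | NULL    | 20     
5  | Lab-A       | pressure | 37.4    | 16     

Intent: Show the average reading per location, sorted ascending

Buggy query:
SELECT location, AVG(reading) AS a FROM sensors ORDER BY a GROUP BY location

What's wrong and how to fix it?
Bug: GROUP BY must precede ORDER BY

Fix: Move ORDER BY to the end, after GROUP BY

Corrected query:
SELECT location, AVG(reading) AS a FROM sensors GROUP BY location ORDER BY a

Result:
location    | a   
------------+-----
Lab-A       | 20.3
Server-Room | 90.3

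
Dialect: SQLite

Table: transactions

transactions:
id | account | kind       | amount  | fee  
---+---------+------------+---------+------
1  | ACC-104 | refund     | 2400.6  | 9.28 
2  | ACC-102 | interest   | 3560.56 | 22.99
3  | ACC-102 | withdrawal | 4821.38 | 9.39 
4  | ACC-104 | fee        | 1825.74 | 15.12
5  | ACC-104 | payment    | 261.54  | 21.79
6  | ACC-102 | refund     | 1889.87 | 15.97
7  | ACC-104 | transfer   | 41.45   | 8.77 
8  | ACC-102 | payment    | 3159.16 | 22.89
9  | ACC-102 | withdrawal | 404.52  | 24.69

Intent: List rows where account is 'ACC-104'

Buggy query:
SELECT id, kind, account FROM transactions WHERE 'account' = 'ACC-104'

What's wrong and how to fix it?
Bug: 'account' in single quotes is a string literal, not the column; the comparison is literal-vs-literal and never true

Fix: Reference the column as account without single quotes

Corrected query:
SELECT id, kind, account FROM transactions WHERE account = 'ACC-104'

Result:
id | kind     | account
---+----------+--------
1  | refund   | ACC-104
4  | fee      | ACC-104
5  | payment  | ACC-104
7  | transfer | ACC-104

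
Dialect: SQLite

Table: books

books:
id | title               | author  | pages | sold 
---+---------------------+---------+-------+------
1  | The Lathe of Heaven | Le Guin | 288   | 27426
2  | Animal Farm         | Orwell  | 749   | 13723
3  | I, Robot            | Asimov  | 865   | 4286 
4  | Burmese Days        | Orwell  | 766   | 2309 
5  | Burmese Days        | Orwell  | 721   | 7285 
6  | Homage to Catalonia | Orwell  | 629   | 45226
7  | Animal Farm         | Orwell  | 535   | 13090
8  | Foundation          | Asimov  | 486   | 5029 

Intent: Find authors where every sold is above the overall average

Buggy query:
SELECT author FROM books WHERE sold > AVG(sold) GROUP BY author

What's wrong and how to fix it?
Bug: AVG() is an aggregate; it can't sit directly in WHERE

Fix: Use a subquery for AVG and a HAVING MIN(...) filter so the condition holds for every row in the group

Corrected query:
SELECT author FROM books GROUP BY author HAVING MIN(sold) > (SELECT AVG(sold) FROM books)

Result:
author 
-------
Le Guin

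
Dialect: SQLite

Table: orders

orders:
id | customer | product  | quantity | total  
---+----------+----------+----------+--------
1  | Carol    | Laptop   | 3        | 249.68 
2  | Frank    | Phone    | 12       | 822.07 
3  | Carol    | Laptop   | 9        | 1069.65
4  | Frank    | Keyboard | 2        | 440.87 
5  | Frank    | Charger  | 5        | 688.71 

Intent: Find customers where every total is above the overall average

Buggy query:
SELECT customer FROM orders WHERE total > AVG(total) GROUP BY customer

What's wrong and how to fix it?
Bug: AVG() is an aggregate; it can't sit directly in WHERE

Fix: Compute the overall average in a scalar subquery and compare each group's MIN against it in HAVING

Corrected query:
SELECT customer FROM orders GROUP BY customer HAVING MIN(total) > (SELECT AVG(total) FROM orders)

Result:
(no rows)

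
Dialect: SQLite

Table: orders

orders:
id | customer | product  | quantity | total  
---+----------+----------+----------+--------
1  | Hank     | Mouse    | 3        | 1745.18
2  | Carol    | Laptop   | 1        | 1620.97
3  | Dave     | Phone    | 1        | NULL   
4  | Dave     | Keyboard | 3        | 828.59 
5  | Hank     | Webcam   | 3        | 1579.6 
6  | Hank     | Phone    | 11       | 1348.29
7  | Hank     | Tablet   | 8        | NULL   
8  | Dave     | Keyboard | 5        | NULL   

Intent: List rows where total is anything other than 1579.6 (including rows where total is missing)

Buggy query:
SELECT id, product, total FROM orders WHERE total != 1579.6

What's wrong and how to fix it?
Bug: 'total != 1579.6' is unknown when total is NULL, so NULL rows are silently excluded

Fix: Handle NULL separately with IS NULL alongside the inequality

Corrected query:
SELECT id, product, total FROM orders WHERE total != 1579.6 OR total IS NULL

Result:
id | product  | total  
---+----------+--------
1  | Mouse    | 1745.18
2  | Laptop   | 1620.97
3  | Phone    | NULL   
4  | Keyboard | 828.59 
6  | Phone    | 1348.29
7  | Tablet   | NULL   
8  | Keyboard | NULL   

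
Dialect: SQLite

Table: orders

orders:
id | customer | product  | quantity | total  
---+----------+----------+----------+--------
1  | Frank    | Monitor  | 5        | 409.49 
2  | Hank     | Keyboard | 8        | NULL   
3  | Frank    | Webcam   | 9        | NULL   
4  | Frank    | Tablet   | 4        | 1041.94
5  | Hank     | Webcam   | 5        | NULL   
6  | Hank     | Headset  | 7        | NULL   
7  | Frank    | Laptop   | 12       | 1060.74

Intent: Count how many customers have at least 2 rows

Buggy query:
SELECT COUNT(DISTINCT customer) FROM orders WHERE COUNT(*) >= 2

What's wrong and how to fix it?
Bug: COUNT(*) cannot appear in WHERE; the per-group count doesn't exist yet

Fix: Group first with HAVING COUNT(*) >= 2, then COUNT the resulting groups

Corrected query:
SELECT COUNT(*) FROM (SELECT customer FROM orders GROUP BY customer HAVING COUNT(*) >= 2)

Result:
COUNT(*)
--------
2       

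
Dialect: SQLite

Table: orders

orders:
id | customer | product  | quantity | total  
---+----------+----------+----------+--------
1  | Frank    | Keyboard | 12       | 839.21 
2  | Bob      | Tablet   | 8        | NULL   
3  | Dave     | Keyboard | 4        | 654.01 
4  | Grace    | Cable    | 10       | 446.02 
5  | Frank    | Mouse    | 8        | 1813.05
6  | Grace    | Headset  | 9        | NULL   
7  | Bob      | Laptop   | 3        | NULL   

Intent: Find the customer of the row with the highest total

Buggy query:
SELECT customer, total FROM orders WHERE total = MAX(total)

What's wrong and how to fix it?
Bug: WHERE is evaluated per row; an aggregate over the whole table isn't defined there

Fix: Use a subquery: WHERE total = (SELECT MAX(total) FROM orders)

Corrected query:
SELECT customer, total FROM orders WHERE total = (SELECT MAX(total) FROM orders)

Result:
customer | total  
---------+--------
Frank    | 1813.05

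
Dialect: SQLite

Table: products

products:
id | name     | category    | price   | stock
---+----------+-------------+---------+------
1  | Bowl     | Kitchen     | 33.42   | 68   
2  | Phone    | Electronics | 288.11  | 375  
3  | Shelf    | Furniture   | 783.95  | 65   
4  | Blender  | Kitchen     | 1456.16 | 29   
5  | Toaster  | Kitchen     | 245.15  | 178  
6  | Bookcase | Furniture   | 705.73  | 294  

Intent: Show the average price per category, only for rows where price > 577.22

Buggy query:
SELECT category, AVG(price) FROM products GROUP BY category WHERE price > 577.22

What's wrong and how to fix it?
Bug: Row-level WHERE must come before GROUP BY in the clause order

Fix: Place WHERE between FROM and GROUP BY

Corrected query:
SELECT category, AVG(price) FROM products WHERE price > 577.22 GROUP BY category

Result:
category  | AVG(price)
----------+-----------
Furniture | 744.84    
Kitchen   | 1456.16   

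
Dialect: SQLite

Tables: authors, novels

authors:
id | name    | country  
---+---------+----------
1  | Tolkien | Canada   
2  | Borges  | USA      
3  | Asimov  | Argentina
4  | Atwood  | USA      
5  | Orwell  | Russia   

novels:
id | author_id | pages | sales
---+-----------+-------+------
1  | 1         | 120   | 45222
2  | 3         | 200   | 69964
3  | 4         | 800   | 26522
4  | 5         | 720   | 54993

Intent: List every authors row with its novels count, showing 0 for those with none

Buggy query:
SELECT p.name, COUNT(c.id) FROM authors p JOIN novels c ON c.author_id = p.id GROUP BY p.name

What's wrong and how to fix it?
Bug: INNER JOIN drops authors rows that have no matching novels rows

Fix: Switch to LEFT JOIN to retain unmatched parent rows

Corrected query:
SELECT p.name, COUNT(c.id) FROM authors p LEFT JOIN novels c ON c.author_id = p.id GROUP BY p.name

Result:
name    | COUNT(c.id)
--------+------------
Asimov  | 1          
Atwood  | 1          
Borges  | 0          
Orwell  | 1          
Tolkien | 1          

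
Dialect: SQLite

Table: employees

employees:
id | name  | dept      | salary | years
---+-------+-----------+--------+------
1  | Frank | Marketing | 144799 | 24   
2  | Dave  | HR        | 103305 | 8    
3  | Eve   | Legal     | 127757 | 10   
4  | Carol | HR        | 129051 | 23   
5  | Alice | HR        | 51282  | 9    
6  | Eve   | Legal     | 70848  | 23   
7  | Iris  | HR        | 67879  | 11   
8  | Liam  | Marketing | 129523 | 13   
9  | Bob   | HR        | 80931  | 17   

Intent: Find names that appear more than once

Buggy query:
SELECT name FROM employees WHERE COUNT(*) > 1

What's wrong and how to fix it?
Bug: COUNT(*) is an aggregate and cannot be used in WHERE

Fix: Group first, then use HAVING for the count condition

Corrected query:
SELECT name FROM employees GROUP BY name HAVING COUNT(*) > 1

Result:
name
----
Eve 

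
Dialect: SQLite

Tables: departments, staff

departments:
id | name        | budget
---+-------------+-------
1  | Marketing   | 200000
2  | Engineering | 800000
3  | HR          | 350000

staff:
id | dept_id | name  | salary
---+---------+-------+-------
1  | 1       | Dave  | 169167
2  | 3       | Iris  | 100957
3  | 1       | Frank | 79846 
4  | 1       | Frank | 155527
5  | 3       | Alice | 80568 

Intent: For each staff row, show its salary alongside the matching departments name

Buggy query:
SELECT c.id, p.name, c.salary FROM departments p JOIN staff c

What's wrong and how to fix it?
Bug: JOIN with no ON clause produces a cartesian product; every staff row pairs with every departments row

Fix: Specify the join condition linking the foreign key to the parent id

Corrected query:
SELECT c.id, p.name, c.salary FROM departments p JOIN staff c ON c.dept_id = p.id

Result:
id | name      | salary
---+-----------+-------
1  | Marketing | 169167
2  | HR        | 100957
3  | Marketing | 79846 
4  | Marketing | 155527
5  | HR        | 80568 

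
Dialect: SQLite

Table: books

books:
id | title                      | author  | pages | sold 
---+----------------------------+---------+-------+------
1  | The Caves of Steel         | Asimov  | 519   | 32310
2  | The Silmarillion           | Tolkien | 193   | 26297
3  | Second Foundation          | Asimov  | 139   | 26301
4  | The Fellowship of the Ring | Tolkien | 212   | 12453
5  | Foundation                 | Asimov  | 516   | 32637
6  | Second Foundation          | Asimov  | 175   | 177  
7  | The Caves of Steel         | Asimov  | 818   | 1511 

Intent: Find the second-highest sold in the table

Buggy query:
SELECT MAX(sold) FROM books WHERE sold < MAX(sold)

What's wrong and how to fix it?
Bug: The inner MAX is an aggregate inside WHERE, which is not allowed

Fix: Put the inner MAX in a scalar subquery

Corrected query:
SELECT MAX(sold) FROM books WHERE sold < (SELECT MAX(sold) FROM books)

Result:
MAX(sold)
---------
32310    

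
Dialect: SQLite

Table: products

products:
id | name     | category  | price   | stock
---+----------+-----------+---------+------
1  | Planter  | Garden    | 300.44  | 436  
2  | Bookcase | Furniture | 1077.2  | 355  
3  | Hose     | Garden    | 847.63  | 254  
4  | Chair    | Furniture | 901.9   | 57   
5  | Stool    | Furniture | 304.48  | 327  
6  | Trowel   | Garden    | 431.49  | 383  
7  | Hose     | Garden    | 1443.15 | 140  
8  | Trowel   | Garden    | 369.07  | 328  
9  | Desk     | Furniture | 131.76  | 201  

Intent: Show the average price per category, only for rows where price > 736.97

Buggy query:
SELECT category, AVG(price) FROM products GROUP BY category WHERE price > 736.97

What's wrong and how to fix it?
Bug: WHERE cannot follow GROUP BY

Fix: Move the WHERE clause before GROUP BY

Corrected query:
SELECT category, AVG(price) FROM products WHERE price > 736.97 GROUP BY category

Result:
category  | AVG(price)
----------+-----------
Furniture | 989.55    
Garden    | 1145.39   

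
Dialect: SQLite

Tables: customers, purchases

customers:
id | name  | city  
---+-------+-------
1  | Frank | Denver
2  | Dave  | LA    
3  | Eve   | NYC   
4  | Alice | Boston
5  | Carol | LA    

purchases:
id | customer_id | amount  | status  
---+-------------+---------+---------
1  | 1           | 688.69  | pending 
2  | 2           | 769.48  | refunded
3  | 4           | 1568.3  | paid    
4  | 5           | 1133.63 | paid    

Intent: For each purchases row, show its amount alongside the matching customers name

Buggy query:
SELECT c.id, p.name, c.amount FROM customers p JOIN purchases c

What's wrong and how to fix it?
Bug: JOIN with no ON clause produces a cartesian product; every purchases row pairs with every customers row

Fix: Add ON c.customer_id = p.id to the JOIN

Corrected query:
SELECT c.id, p.name, c.amount FROM customers p JOIN purchases c ON c.customer_id = p.id

Result:
id | name  | amount 
---+-------+--------
1  | Frank | 688.69 
2  | Dave  | 769.48 
3  | Alice | 1568.3 
4  | Carol | 1133.63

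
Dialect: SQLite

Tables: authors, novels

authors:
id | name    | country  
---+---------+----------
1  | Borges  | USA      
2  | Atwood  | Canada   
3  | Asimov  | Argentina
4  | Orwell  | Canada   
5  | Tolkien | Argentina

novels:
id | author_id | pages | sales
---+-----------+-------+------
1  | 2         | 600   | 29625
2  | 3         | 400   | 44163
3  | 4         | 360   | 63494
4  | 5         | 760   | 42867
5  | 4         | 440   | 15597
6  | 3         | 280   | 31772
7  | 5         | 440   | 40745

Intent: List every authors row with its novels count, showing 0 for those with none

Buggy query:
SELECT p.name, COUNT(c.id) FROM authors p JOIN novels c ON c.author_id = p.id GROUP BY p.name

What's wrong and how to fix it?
Bug: INNER JOIN drops authors rows that have no matching novels rows

Fix: Switch to LEFT JOIN to retain unmatched parent rows

Corrected query:
SELECT p.name, COUNT(c.id) FROM authors p LEFT JOIN novels c ON c.author_id = p.id GROUP BY p.name

Result:
name    | COUNT(c.id)
--------+------------
Asimov  | 2          
Atwood  | 1          
Borges  | 0          
Orwell  | 2          
Tolkien | 2          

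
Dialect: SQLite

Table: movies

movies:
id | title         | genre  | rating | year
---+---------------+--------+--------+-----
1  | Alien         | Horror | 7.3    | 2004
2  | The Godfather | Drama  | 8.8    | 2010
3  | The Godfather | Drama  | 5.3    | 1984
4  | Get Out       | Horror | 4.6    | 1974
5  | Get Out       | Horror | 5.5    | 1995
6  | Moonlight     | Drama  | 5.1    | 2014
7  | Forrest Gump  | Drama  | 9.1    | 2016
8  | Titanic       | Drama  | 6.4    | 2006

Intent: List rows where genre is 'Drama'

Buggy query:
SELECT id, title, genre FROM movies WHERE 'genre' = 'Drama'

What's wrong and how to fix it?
Bug: Single quotes denote string literals in SQL; the column name is being compared as a constant string

Fix: Reference the column as genre without single quotes

Corrected query:
SELECT id, title, genre FROM movies WHERE genre = 'Drama'

Result:
id | title         | genre
---+---------------+------
2  | The Godfather | Drama
3  | The Godfather | Drama
6  | Moonlight     | Drama
7  | Forrest Gump  | Drama
8  | Titanic       | Drama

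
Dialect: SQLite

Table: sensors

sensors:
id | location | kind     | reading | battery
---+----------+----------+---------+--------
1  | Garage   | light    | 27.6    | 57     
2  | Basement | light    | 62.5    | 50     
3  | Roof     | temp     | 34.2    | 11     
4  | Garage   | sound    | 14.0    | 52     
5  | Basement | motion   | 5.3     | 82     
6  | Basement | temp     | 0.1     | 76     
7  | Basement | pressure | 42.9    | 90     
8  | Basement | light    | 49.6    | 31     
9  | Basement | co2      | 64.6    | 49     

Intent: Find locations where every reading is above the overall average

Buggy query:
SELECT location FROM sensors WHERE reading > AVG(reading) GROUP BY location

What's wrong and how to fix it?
Bug: AVG() is an aggregate; it can't sit directly in WHERE

Fix: Compute the overall average in a scalar subquery and compare each group's MIN against it in HAVING

Corrected query:
SELECT location FROM sensors GROUP BY location HAVING MIN(reading) > (SELECT AVG(reading) FROM sensors)

Result:
location
--------
Roof    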